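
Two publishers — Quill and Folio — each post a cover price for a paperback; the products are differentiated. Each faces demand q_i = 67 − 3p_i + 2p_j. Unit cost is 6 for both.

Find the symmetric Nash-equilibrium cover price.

21.25

Quill's profit: π = (p_{Quill} − 6)(67 − 3p_{Quill} + 2p_{Folio}).
∂π/∂p_{Quill} = 85 − 6p_{Quill} + 2p_{Folio} = 0 ⇒ p_{Quill} = 85/6 + (1/3)p_{Folio}.
Setting p_{Quill} = p_{Folio} in the reaction function: p_{Quill} = 85/6 + (1/3)p_{Quill}, so p_{Quill} = (85/6) / (2/3) = 21.25.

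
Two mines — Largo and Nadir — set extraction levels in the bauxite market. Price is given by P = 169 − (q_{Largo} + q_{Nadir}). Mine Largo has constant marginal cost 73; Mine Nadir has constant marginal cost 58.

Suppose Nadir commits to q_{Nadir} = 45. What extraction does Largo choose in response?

Mine Largo's profit: π = q_{Largo}(169 − (q_{Largo} + q_{Nadir})) − 73q_{Largo}.
∂π/∂q_{Largo} = 96 − 2q_{Largo} − q_{Nadir} = 0, so q_{Largo} = 48 − 0.5q_{Nadir}.
At q_{Nadir} = 45: q_{Largo} = 48 − 0.5·45 = 25.5.

25.5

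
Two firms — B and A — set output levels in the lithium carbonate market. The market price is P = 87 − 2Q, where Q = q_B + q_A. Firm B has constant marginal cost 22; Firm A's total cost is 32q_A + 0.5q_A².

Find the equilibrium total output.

Firm B's profit: π = q_B(87 − 2(q_B + q_A)) − 22q_B.
∂π/∂q_B = 65 − 4q_B − 2q_A = 0, so q_B = 16.25 − 0.5q_A.
For A: ∂π/∂q_A = 55 − 5q_A − 2q_B = 0 ⇒ q_A = 11 − 0.4q_B.
Plugging q_A into B's best response: q_B = 16.25 − 0.5(11 − 0.4q_B) ⇒ 0.8q_B = 10.75, so q_B = 13.4375.
Then q_A = 11 − 0.4·13.4375 = 5.625.
Total output: 13.4375 + 5.625 = 19.0625.

19.0625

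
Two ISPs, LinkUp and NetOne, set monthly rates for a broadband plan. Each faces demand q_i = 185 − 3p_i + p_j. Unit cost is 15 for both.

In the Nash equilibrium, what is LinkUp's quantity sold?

93

LinkUp's profit: π = (p_{LinkUp} − 15)(185 − 3p_{LinkUp} + p_{NetOne}).
∂π/∂p_{LinkUp} = 230 − 6p_{LinkUp} + p_{NetOne} = 0 ⇒ p_{LinkUp} = 115/3 + (1/6)p_{NetOne}.
By symmetry p_{NetOne} = p_{LinkUp}; substituting into the reaction function, (5/6)p_{LinkUp} = 115/3 and p_{LinkUp} = 46.
q_{LinkUp} = 185 − 3·46 + 46 = 93.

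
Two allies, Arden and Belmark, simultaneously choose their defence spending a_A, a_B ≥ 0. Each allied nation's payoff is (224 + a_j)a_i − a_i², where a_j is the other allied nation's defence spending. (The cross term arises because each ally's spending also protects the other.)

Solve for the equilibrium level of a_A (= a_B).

Arden's payoff is (224 + a_B)a_A − a_A².
∂π/∂a_A = 224 + a_B − 2a_A = 0, so a_A = 112 + 0.5a_B.
By symmetry a_B = a_A; substituting into the reaction function, 0.5a_A = 112 and a_A = 224.

224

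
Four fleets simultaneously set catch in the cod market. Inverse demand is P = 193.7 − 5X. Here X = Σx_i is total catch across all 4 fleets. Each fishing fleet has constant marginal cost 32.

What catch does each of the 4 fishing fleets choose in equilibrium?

A representative fishing fleet's profit is π_i = x_i(193.7 − 5X) − 32x_i, with X = x_i + Σ_{j≠i} x_j.
First-order condition: 161.7 − 10x_i − 5Σ_{j≠i} x_j = 0.
With identical fishing fleets, set every x_j = x: then 161.7 − 10x − 15x = 0, i.e. x = 161.7/25 = 6.468.

6.468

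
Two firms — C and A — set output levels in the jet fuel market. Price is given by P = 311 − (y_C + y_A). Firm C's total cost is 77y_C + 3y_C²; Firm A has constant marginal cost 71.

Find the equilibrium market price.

183.4

Firm C's profit: π = y_C(311 − (y_C + y_A)) − 77y_C − 3y_C².
∂π/∂y_C = 234 − 8y_C − y_A = 0, so y_C = 29.25 − 0.125y_A.
For A: ∂π/∂y_A = 240 − 2y_A − y_C = 0 ⇒ y_A = 120 − 0.5y_C.
Plugging y_A into C's best response: y_C = 29.25 − 0.125(120 − 0.5y_C) ⇒ 0.9375y_C = 14.25, so y_C = 15.2.
Then y_A = 120 − 0.5·15.2 = 112.4.
Equilibrium price: P = 311 − 127.6 = 183.4.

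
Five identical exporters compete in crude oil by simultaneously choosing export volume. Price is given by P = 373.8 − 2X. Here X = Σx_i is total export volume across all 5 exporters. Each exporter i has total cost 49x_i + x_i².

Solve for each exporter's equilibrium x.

A representative exporter's profit is π_i = x_i(373.8 − 2X) − 49x_i − x_i², with X = x_i + Σ_{j≠i} x_j.
First-order condition: 324.8 − 6x_i − 2Σ_{j≠i} x_j = 0.
With identical exporters, set every x_j = x: then 324.8 − 6x − 8x = 0, i.e. x = 324.8/14 = 23.2.

23.2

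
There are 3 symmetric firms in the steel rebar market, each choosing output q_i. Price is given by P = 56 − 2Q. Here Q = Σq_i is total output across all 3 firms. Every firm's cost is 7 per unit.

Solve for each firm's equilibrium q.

6.125

A representative firm's profit is π_i = q_i(56 − 2Q) − 7q_i, with Q = q_i + Σ_{j≠i} q_j.
First-order condition: 49 − 4q_i − 2Σ_{j≠i} q_j = 0.
Imposing symmetry (q_j = q for all j) turns Σ_{j≠i} q_j into 2q, so 49 = 8q and q = 6.125.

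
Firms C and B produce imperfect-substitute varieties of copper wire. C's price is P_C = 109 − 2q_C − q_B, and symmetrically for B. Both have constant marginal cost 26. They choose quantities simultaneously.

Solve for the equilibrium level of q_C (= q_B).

Firm C's profit: π = q_C(109 − 2q_C − q_B) − 26q_C.
∂π/∂q_C = 83 − 4q_C − q_B = 0 ⇒ q_C = 20.75 − 0.25q_B.
Setting q_C = q_B in the reaction function: q_C = 20.75 − 0.25q_C, so q_C = 20.75 / 1.25 = 16.6.

16.6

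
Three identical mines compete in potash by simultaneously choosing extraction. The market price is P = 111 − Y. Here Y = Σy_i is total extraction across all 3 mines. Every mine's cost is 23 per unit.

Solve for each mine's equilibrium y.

22

A representative mine's profit is π_i = y_i(111 − Y) − 23y_i, with Y = y_i + Σ_{j≠i} y_j.
First-order condition: 88 − 2y_i − Σ_{j≠i} y_j = 0.
In a symmetric equilibrium every mine chooses the same y, so Σ_{j≠i} y_j = 2y. The condition becomes 88 − 4y = 0, giving y = 88/4 = 22.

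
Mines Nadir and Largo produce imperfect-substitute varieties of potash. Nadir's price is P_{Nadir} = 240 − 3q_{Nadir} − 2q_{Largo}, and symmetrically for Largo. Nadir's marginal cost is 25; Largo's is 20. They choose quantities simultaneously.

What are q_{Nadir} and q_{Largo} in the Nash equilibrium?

26.5625, 27.8125

Mine Nadir's profit: π = q_{Nadir}(240 − 3q_{Nadir} − 2q_{Largo}) − 25q_{Nadir}.
∂π/∂q_{Nadir} = 215 − 6q_{Nadir} − 2q_{Largo} = 0 ⇒ q_{Nadir} = 215/6 − (1/3)q_{Largo}.
Similarly q_{Largo} = 110/3 − (1/3)q_{Nadir}.
Plugging q_{Largo} into Nadir's best response: q_{Nadir} = 215/6 − (1/3)(110/3 − (1/3)q_{Nadir}) ⇒ (8/9)q_{Nadir} = 425/18, so q_{Nadir} = 26.5625.
Then q_{Largo} = 110/3 − (1/3)·26.5625 = 27.8125.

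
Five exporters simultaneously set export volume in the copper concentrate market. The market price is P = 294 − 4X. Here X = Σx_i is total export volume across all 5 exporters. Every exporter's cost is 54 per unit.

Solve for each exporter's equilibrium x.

10

A representative exporter's profit is π_i = x_i(294 − 4X) − 54x_i, with X = x_i + Σ_{j≠i} x_j.
First-order condition: 240 − 8x_i − 4Σ_{j≠i} x_j = 0.
Imposing symmetry (x_j = x for all j) turns Σ_{j≠i} x_j into 4x, so 240 = 24x and x = 10.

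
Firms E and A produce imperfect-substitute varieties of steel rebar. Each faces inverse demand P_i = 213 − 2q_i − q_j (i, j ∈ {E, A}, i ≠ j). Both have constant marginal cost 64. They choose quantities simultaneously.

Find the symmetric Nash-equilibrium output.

Firm E's profit: π = q_E(213 − 2q_E − q_A) − 64q_E.
∂π/∂q_E = 149 − 4q_E − q_A = 0 ⇒ q_E = 37.25 − 0.25q_A.
By symmetry q_A = q_E; substituting into the reaction function, 1.25q_E = 37.25 and q_E = 29.8.

29.8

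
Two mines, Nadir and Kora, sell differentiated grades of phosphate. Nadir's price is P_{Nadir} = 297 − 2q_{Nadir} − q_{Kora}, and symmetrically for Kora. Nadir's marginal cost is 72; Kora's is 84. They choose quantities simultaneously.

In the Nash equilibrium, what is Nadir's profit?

4195.28

Mine Nadir's profit: π = q_{Nadir}(297 − 2q_{Nadir} − q_{Kora}) − 72q_{Nadir}.
∂π/∂q_{Nadir} = 225 − 4q_{Nadir} − q_{Kora} = 0 ⇒ q_{Nadir} = 56.25 − 0.25q_{Kora}.
Similarly q_{Kora} = 53.25 − 0.25q_{Nadir}.
Solving the two reaction functions simultaneously: (1 − (−0.25)(−0.25))q_{Nadir} = 56.25 − 0.25·53.25, so 0.9375q_{Nadir} = 42.9375 and q_{Nadir} = 45.8.
Then q_{Kora} = 53.25 − 0.25·45.8 = 41.8.
P_{Nadir} = 297 − 2·45.8 − 41.8 = 163.6.
Profit = (163.6 − 72)·45.8 = 4195.28.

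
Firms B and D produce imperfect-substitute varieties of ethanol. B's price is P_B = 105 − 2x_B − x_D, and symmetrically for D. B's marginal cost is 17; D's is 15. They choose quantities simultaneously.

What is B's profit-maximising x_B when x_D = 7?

20.25

Firm B's profit: π = x_B(105 − 2x_B − x_D) − 17x_B.
∂π/∂x_B = 88 − 4x_B − x_D = 0 ⇒ x_B = 22 − 0.25x_D.
At x_D = 7: x_B = 22 − 0.25·7 = 20.25.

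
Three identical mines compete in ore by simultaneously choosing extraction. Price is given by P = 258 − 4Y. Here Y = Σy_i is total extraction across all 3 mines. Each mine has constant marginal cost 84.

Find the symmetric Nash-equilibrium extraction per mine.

10.875

A representative mine's profit is π_i = y_i(258 − 4Y) − 84y_i, with Y = y_i + Σ_{j≠i} y_j.
First-order condition: 174 − 8y_i − 4Σ_{j≠i} y_j = 0.
Imposing symmetry (y_j = y for all j) turns Σ_{j≠i} y_j into 2y, so 174 = 16y and y = 10.875.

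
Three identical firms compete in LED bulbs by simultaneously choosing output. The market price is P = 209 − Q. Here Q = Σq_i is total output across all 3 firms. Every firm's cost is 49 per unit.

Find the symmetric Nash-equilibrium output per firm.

40

A representative firm's profit is π_i = q_i(209 − Q) − 49q_i, with Q = q_i + Σ_{j≠i} q_j.
First-order condition: 160 − 2q_i − Σ_{j≠i} q_j = 0.
In a symmetric equilibrium every firm chooses the same q, so Σ_{j≠i} q_j = 2q. The condition becomes 160 − 4q = 0, giving q = 160/4 = 40.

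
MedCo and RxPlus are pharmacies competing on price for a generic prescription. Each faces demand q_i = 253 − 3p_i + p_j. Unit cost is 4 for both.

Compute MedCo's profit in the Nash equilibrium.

7203

MedCo's profit: π = (p_{MedCo} − 4)(253 − 3p_{MedCo} + p_{RxPlus}).
∂π/∂p_{MedCo} = 265 − 6p_{MedCo} + p_{RxPlus} = 0 ⇒ p_{MedCo} = 265/6 + (1/6)p_{RxPlus}.
By symmetry p_{RxPlus} = p_{MedCo}; substituting into the reaction function, (5/6)p_{MedCo} = 265/6 and p_{MedCo} = 53.
q_{MedCo} = 253 − 3·53 + 53 = 147.
Profit = (53 − 4)·147 = 7203.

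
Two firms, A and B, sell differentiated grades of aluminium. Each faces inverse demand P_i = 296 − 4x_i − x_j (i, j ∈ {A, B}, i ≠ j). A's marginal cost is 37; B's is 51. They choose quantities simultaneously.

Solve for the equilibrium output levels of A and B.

29, 27

Firm A's profit: π = x_A(296 − 4x_A − x_B) − 37x_A.
∂π/∂x_A = 259 − 8x_A − x_B = 0 ⇒ x_A = 32.375 − 0.125x_B.
Similarly x_B = 30.625 − 0.125x_A.
Solving the two reaction functions simultaneously: (1 − (−0.125)(−0.125))x_A = 32.375 − 0.125·30.625, so (63/64)x_A = 1827/64 and x_A = 29.
Then x_B = 30.625 − 0.125·29 = 27.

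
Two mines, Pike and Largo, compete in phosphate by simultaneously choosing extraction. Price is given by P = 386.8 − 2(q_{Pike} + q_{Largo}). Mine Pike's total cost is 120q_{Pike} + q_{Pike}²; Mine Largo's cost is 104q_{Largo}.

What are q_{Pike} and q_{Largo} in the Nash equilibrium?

25.08, 58.16

Mine Pike's profit: π = q_{Pike}(386.8 − 2(q_{Pike} + q_{Largo})) − 120q_{Pike} − q_{Pike}².
∂π/∂q_{Pike} = 266.8 − 6q_{Pike} − 2q_{Largo} = 0, so q_{Pike} = 667/15 − (1/3)q_{Largo}.
For Largo: ∂π/∂q_{Largo} = 282.8 − 4q_{Largo} − 2q_{Pike} = 0 ⇒ q_{Largo} = 70.7 − 0.5q_{Pike}.
Plugging q_{Largo} into Pike's best response: q_{Pike} = 667/15 − (1/3)(70.7 − 0.5q_{Pike}) ⇒ (5/6)q_{Pike} = 20.9, so q_{Pike} = 25.08.
Then q_{Largo} = 70.7 − 0.5·25.08 = 58.16.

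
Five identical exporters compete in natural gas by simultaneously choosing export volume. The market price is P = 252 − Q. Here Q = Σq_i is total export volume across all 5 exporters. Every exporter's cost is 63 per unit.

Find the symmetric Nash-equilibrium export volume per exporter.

A representative exporter's profit is π_i = q_i(252 − Q) − 63q_i, with Q = q_i + Σ_{j≠i} q_j.
First-order condition: 189 − 2q_i − Σ_{j≠i} q_j = 0.
In a symmetric equilibrium every exporter chooses the same q, so Σ_{j≠i} q_j = 4q. The condition becomes 189 − 6q = 0, giving q = 189/6 = 31.5.

31.5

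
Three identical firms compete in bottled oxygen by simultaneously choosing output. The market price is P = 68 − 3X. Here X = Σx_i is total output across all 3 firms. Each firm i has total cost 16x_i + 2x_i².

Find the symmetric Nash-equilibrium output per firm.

A representative firm's profit is π_i = x_i(68 − 3X) − 16x_i − 2x_i², with X = x_i + Σ_{j≠i} x_j.
First-order condition: 52 − 10x_i − 3Σ_{j≠i} x_j = 0.
In a symmetric equilibrium every firm chooses the same x, so Σ_{j≠i} x_j = 2x. The condition becomes 52 − 16x = 0, giving x = 52/16 = 3.25.

3.25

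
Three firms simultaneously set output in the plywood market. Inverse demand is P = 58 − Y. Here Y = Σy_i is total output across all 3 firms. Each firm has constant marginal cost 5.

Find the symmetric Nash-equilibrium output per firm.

A representative firm's profit is π_i = y_i(58 − Y) − 5y_i, with Y = y_i + Σ_{j≠i} y_j.
First-order condition: 53 − 2y_i − Σ_{j≠i} y_j = 0.
With identical firms, set every y_j = y: then 53 − 2y − 2y = 0, i.e. y = 53/4 = 13.25.

13.25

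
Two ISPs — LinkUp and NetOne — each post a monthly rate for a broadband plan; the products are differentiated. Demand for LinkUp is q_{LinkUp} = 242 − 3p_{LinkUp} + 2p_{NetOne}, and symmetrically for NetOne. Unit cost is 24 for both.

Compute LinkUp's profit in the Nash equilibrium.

8910.75

LinkUp's profit: π = (p_{LinkUp} − 24)(242 − 3p_{LinkUp} + 2p_{NetOne}).
∂π/∂p_{LinkUp} = 314 − 6p_{LinkUp} + 2p_{NetOne} = 0 ⇒ p_{LinkUp} = 157/3 + (1/3)p_{NetOne}.
Setting p_{LinkUp} = p_{NetOne} in the reaction function: p_{LinkUp} = 157/3 + (1/3)p_{LinkUp}, so p_{LinkUp} = (157/3) / (2/3) = 78.5.
q_{LinkUp} = 242 − 3·78.5 + 2·78.5 = 163.5.
Profit = (78.5 − 24)·163.5 = 8910.75.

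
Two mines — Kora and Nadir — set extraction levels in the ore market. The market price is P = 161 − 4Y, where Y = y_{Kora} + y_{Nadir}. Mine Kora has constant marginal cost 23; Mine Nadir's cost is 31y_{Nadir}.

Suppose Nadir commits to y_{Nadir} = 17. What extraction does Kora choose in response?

8.75

Mine Kora's profit: π = y_{Kora}(161 − 4(y_{Kora} + y_{Nadir})) − 23y_{Kora}.
∂π/∂y_{Kora} = 138 − 8y_{Kora} − 4y_{Nadir} = 0, so y_{Kora} = 17.25 − 0.5y_{Nadir}.
At y_{Nadir} = 17: y_{Kora} = 17.25 − 0.5·17 = 8.75.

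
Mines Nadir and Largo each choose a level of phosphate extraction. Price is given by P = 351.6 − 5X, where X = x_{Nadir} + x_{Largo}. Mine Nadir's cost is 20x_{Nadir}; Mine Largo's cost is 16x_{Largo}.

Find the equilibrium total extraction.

44.48

Mine Nadir's profit: π = x_{Nadir}(351.6 − 5(x_{Nadir} + x_{Largo})) − 20x_{Nadir}.
∂π/∂x_{Nadir} = 331.6 − 10x_{Nadir} − 5x_{Largo} = 0, so x_{Nadir} = 33.16 − 0.5x_{Largo}.
By the same steps for Largo: x_{Largo} = 33.56 − 0.5x_{Nadir}.
Solving the two reaction functions simultaneously: (1 − (−0.5)(−0.5))x_{Nadir} = 33.16 − 0.5·33.56, so 0.75x_{Nadir} = 16.38 and x_{Nadir} = 21.84.
Then x_{Largo} = 33.56 − 0.5·21.84 = 22.64.
Total extraction: 21.84 + 22.64 = 44.48.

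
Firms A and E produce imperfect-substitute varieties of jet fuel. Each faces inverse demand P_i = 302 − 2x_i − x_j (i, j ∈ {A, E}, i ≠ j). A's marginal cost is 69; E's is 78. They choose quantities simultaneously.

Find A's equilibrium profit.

Firm A's profit: π = x_A(302 − 2x_A − x_E) − 69x_A.
∂π/∂x_A = 233 − 4x_A − x_E = 0 ⇒ x_A = 58.25 − 0.25x_E.
Similarly x_E = 56 − 0.25x_A.
Solving the two reaction functions simultaneously: (1 − (−0.25)(−0.25))x_A = 58.25 − 0.25·56, so 0.9375x_A = 44.25 and x_A = 47.2.
Then x_E = 56 − 0.25·47.2 = 44.2.
P_A = 302 − 2·47.2 − 44.2 = 163.4.
Profit = (163.4 − 69)·47.2 = 4455.68.

4455.68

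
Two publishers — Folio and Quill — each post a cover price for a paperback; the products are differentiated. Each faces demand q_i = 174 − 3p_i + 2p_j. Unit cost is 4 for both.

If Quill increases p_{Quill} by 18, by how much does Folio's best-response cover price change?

Folio's profit: π = (p_{Folio} − 4)(174 − 3p_{Folio} + 2p_{Quill}).
∂π/∂p_{Folio} = 186 − 6p_{Folio} + 2p_{Quill} = 0 ⇒ p_{Folio} = 31 + (1/3)p_{Quill}.
The reaction-function slope is 1/3, so an 18-unit rise in p_{Quill} moves p_{Folio} by 1/3 × 18 = 6. Folio's best response rises — the actions are strategic complements.

6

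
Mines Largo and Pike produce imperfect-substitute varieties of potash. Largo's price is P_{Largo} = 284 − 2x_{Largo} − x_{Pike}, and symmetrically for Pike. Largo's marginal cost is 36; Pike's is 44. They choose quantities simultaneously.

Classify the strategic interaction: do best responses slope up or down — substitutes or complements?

strategic substitutes

Mine Largo's profit: π = x_{Largo}(284 − 2x_{Largo} − x_{Pike}) − 36x_{Largo}.
∂π/∂x_{Largo} = 248 − 4x_{Largo} − x_{Pike} = 0 ⇒ x_{Largo} = 62 − 0.25x_{Pike}.
The best-response slope dx_{Largo}/dx_{Pike} = −0.25 < 0: the reaction function is downward-sloping, so the choices are strategic substitutes.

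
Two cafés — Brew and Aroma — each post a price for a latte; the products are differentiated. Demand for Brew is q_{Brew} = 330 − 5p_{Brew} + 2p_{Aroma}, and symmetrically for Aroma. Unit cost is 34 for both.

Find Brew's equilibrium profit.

4061.25

Brew's profit: π = (p_{Brew} − 34)(330 − 5p_{Brew} + 2p_{Aroma}).
∂π/∂p_{Brew} = 500 − 10p_{Brew} + 2p_{Aroma} = 0 ⇒ p_{Brew} = 50 + 0.2p_{Aroma}.
By symmetry p_{Aroma} = p_{Brew}; substituting into the reaction function, 0.8p_{Brew} = 50 and p_{Brew} = 62.5.
q_{Brew} = 330 − 5·62.5 + 2·62.5 = 142.5.
Profit = (62.5 − 34)·142.5 = 4061.25.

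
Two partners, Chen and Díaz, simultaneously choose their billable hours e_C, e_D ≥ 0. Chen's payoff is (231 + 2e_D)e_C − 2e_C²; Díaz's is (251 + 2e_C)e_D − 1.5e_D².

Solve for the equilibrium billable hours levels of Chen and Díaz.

149.375, 183.25

Expanding Chen's payoff: 231e_C + 2e_De_C − 2e_C².
∂π/∂e_C = 231 + 2e_D − 4e_C = 0, so e_C = 57.75 + 0.5e_D.
Likewise for Díaz: e_D = 251/3 + (2/3)e_C.
Solving the two reaction functions simultaneously: (1 − (0.5)(2/3))e_C = 57.75 + 0.5·(251/3), so (2/3)e_C = 1195/12 and e_C = 149.375.
Then e_D = 251/3 + (2/3)·149.375 = 183.25.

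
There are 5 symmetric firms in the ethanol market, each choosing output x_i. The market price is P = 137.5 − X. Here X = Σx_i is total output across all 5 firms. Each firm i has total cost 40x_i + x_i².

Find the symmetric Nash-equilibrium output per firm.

A representative firm's profit is π_i = x_i(137.5 − X) − 40x_i − x_i², with X = x_i + Σ_{j≠i} x_j.
First-order condition: 97.5 − 4x_i − Σ_{j≠i} x_j = 0.
In a symmetric equilibrium every firm chooses the same x, so Σ_{j≠i} x_j = 4x. The condition becomes 97.5 − 8x = 0, giving x = 97.5/8 = 12.1875.

12.1875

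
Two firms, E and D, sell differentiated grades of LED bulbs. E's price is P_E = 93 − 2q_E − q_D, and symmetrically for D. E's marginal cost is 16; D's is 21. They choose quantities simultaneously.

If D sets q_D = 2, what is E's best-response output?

Firm E's profit: π = q_E(93 − 2q_E − q_D) − 16q_E.
∂π/∂q_E = 77 − 4q_E − q_D = 0 ⇒ q_E = 19.25 − 0.25q_D.
At q_D = 2: q_E = 19.25 − 0.25·2 = 18.75.

18.75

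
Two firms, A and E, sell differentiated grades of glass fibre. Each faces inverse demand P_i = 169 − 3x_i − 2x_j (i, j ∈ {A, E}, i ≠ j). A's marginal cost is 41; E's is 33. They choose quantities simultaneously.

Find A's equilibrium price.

87.5

Firm A's profit: π = x_A(169 − 3x_A − 2x_E) − 41x_A.
∂π/∂x_A = 128 − 6x_A − 2x_E = 0 ⇒ x_A = 64/3 − (1/3)x_E.
Similarly x_E = 68/3 − (1/3)x_A.
Substituting the second reaction function into the first: x_A = 64/3 − (1/3)(68/3 − (1/3)x_A), which gives (8/9)x_A = 124/9 ⇒ x_A = 15.5.
Then x_E = 68/3 − (1/3)·15.5 = 17.5.
P_A = 169 − 3·15.5 − 2·17.5 = 87.5.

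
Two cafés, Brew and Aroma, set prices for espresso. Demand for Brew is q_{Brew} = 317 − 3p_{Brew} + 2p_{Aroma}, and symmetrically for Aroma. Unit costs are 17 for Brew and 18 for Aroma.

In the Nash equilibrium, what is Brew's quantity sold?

Brew's profit: π = (p_{Brew} − 17)(317 − 3p_{Brew} + 2p_{Aroma}).
∂π/∂p_{Brew} = 368 − 6p_{Brew} + 2p_{Aroma} = 0 ⇒ p_{Brew} = 184/3 + (1/3)p_{Aroma}.
Similarly p_{Aroma} = 371/6 + (1/3)p_{Brew}.
Substituting the second reaction function into the first: p_{Brew} = 184/3 + (1/3)(371/6 + (1/3)p_{Brew}), which gives (8/9)p_{Brew} = 1475/18 ⇒ p_{Brew} = 92.1875.
Then p_{Aroma} = 371/6 + (1/3)·92.1875 = 92.5625.
q_{Brew} = 317 − 3·92.1875 + 2·92.5625 = 225.5625.

225.5625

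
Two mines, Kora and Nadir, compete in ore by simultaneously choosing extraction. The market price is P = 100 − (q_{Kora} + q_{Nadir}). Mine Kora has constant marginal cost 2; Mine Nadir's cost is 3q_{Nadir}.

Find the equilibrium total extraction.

Mine Kora's profit: π = q_{Kora}(100 − (q_{Kora} + q_{Nadir})) − 2q_{Kora}.
∂π/∂q_{Kora} = 98 − 2q_{Kora} − q_{Nadir} = 0, so q_{Kora} = 49 − 0.5q_{Nadir}.
By the same steps for Nadir: q_{Nadir} = 48.5 − 0.5q_{Kora}.
Plugging q_{Nadir} into Kora's best response: q_{Kora} = 49 − 0.5(48.5 − 0.5q_{Kora}) ⇒ 0.75q_{Kora} = 24.75, so q_{Kora} = 33.
Then q_{Nadir} = 48.5 − 0.5·33 = 32.
Total extraction: 33 + 32 = 65.

65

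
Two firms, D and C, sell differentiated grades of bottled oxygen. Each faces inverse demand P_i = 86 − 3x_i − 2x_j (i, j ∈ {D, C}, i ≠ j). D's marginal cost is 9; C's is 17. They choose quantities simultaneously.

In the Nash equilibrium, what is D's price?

39.375

Firm D's profit: π = x_D(86 − 3x_D − 2x_C) − 9x_D.
∂π/∂x_D = 77 − 6x_D − 2x_C = 0 ⇒ x_D = 77/6 − (1/3)x_C.
Similarly x_C = 11.5 − (1/3)x_D.
Solving the two reaction functions simultaneously: (1 − (−1/3)(−1/3))x_D = 77/6 − (1/3)·11.5, so (8/9)x_D = 9 and x_D = 10.125.
Then x_C = 11.5 − (1/3)·10.125 = 8.125.
P_D = 86 − 3·10.125 − 2·8.125 = 39.375.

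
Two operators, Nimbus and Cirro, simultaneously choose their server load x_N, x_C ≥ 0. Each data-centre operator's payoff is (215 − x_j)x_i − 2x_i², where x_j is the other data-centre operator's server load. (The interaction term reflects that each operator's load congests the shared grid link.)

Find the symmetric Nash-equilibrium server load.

43

Nimbus's payoff is (215 − x_C)x_N − 2x_N².
∂π/∂x_N = 215 − x_C − 4x_N = 0, so x_N = 53.75 − 0.25x_C.
Setting x_N = x_C in the reaction function: x_N = 53.75 − 0.25x_N, so x_N = 53.75 / 1.25 = 43.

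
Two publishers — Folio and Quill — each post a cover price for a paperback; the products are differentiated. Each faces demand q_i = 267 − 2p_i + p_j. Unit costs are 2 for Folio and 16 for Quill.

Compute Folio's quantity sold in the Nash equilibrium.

Folio's profit: π = (p_{Folio} − 2)(267 − 2p_{Folio} + p_{Quill}).
∂π/∂p_{Folio} = 271 − 4p_{Folio} + p_{Quill} = 0 ⇒ p_{Folio} = 67.75 + 0.25p_{Quill}.
Similarly p_{Quill} = 74.75 + 0.25p_{Folio}.
Plugging p_{Quill} into Folio's best response: p_{Folio} = 67.75 + 0.25(74.75 + 0.25p_{Folio}) ⇒ 0.9375p_{Folio} = 86.4375, so p_{Folio} = 92.2.
Then p_{Quill} = 74.75 + 0.25·92.2 = 97.8.
q_{Folio} = 267 − 2·92.2 + 97.8 = 180.4.

180.4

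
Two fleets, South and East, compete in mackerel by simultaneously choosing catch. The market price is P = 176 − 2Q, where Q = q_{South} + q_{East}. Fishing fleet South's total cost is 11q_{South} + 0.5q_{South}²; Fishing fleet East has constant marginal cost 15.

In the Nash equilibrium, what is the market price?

74.375

Fishing fleet South's profit: π = q_{South}(176 − 2(q_{South} + q_{East})) − 11q_{South} − 0.5q_{South}².
∂π/∂q_{South} = 165 − 5q_{South} − 2q_{East} = 0, so q_{South} = 33 − 0.4q_{East}.
For East: ∂π/∂q_{East} = 161 − 4q_{East} − 2q_{South} = 0 ⇒ q_{East} = 40.25 − 0.5q_{South}.
Solving the two reaction functions simultaneously: (1 − (−0.4)(−0.5))q_{South} = 33 − 0.4·40.25, so 0.8q_{South} = 16.9 and q_{South} = 21.125.
Then q_{East} = 40.25 − 0.5·21.125 = 29.6875.
Equilibrium price: P = 176 − 2·50.8125 = 74.375.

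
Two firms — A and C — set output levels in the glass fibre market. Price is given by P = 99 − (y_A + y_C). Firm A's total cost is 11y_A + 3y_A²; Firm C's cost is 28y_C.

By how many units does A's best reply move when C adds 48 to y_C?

Firm A's profit: π = y_A(99 − (y_A + y_C)) − 11y_A − 3y_A².
∂π/∂y_A = 88 − 8y_A − y_C = 0, so y_A = 11 − 0.125y_C.
The reaction-function slope is −0.125, so a 48-unit rise in y_C moves y_A by −0.125 × 48 = −6. A's best response falls — the actions are strategic substitutes.

-6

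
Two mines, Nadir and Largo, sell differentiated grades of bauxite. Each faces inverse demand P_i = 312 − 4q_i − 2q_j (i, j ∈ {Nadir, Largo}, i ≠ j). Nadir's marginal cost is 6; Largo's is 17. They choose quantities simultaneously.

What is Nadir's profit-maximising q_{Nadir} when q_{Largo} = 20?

Mine Nadir's profit: π = q_{Nadir}(312 − 4q_{Nadir} − 2q_{Largo}) − 6q_{Nadir}.
∂π/∂q_{Nadir} = 306 − 8q_{Nadir} − 2q_{Largo} = 0 ⇒ q_{Nadir} = 38.25 − 0.25q_{Largo}.
At q_{Largo} = 20: q_{Nadir} = 38.25 − 0.25·20 = 33.25.

33.25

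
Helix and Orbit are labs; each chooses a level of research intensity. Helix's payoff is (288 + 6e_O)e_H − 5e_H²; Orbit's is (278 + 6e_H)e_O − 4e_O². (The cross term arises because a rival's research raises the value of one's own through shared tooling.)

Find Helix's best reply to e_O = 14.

37.2

Expanding Helix's payoff: 288e_H + 6e_Oe_H − 5e_H².
∂π/∂e_H = 288 + 6e_O − 10e_H = 0, so e_H = 28.8 + 0.6e_O.
At e_O = 14: e_H = 28.8 + 0.6·14 = 37.2.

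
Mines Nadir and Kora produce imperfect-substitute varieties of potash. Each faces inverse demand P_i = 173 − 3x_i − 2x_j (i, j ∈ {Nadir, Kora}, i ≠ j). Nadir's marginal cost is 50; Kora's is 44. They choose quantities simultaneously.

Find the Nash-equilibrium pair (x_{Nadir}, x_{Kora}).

15, 16.5

Mine Nadir's profit: π = x_{Nadir}(173 − 3x_{Nadir} − 2x_{Kora}) − 50x_{Nadir}.
∂π/∂x_{Nadir} = 123 − 6x_{Nadir} − 2x_{Kora} = 0 ⇒ x_{Nadir} = 20.5 − (1/3)x_{Kora}.
Similarly x_{Kora} = 21.5 − (1/3)x_{Nadir}.
Substituting the second reaction function into the first: x_{Nadir} = 20.5 − (1/3)(21.5 − (1/3)x_{Nadir}), which gives (8/9)x_{Nadir} = 40/3 ⇒ x_{Nadir} = 15.
Then x_{Kora} = 21.5 − (1/3)·15 = 16.5.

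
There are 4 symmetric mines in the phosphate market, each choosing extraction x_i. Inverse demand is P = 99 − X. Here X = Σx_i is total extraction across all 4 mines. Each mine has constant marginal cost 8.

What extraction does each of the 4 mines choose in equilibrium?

18.2

A representative mine's profit is π_i = x_i(99 − X) − 8x_i, with X = x_i + Σ_{j≠i} x_j.
First-order condition: 91 − 2x_i − Σ_{j≠i} x_j = 0.
With identical mines, set every x_j = x: then 91 − 2x − 3x = 0, i.e. x = 91/5 = 18.2.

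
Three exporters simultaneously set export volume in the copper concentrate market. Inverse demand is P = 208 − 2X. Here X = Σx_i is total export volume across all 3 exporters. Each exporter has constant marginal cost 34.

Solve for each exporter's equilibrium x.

21.75

A representative exporter's profit is π_i = x_i(208 − 2X) − 34x_i, with X = x_i + Σ_{j≠i} x_j.
First-order condition: 174 − 4x_i − 2Σ_{j≠i} x_j = 0.
Imposing symmetry (x_j = x for all j) turns Σ_{j≠i} x_j into 2x, so 174 = 8x and x = 21.75.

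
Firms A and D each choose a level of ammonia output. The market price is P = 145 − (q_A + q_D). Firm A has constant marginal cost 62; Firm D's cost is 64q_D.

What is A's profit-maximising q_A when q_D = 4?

Firm A's profit: π = q_A(145 − (q_A + q_D)) − 62q_A.
∂π/∂q_A = 83 − 2q_A − q_D = 0, so q_A = 41.5 − 0.5q_D.
At q_D = 4: q_A = 41.5 − 0.5·4 = 39.5.

39.5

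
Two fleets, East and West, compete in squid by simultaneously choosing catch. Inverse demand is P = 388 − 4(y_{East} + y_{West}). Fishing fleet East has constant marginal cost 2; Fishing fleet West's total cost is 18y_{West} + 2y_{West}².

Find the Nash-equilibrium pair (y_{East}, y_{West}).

Fishing fleet East's profit: π = y_{East}(388 − 4(y_{East} + y_{West})) − 2y_{East}.
∂π/∂y_{East} = 386 − 8y_{East} − 4y_{West} = 0, so y_{East} = 48.25 − 0.5y_{West}.
For West: ∂π/∂y_{West} = 370 − 12y_{West} − 4y_{East} = 0 ⇒ y_{West} = 185/6 − (1/3)y_{East}.
Substituting the second reaction function into the first: y_{East} = 48.25 − 0.5(185/6 − (1/3)y_{East}), which gives (5/6)y_{East} = 197/6 ⇒ y_{East} = 39.4.
Then y_{West} = 185/6 − (1/3)·39.4 = 17.7.

39.4, 17.7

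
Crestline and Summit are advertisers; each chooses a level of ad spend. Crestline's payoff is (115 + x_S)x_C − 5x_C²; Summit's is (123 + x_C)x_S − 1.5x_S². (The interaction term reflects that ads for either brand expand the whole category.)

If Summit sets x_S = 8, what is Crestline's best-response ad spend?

Expanding Crestline's payoff: 115x_C + x_Sx_C − 5x_C².
∂π/∂x_C = 115 + x_S − 10x_C = 0, so x_C = 11.5 + 0.1x_S.
At x_S = 8: x_C = 11.5 + 0.1·8 = 12.3.

12.3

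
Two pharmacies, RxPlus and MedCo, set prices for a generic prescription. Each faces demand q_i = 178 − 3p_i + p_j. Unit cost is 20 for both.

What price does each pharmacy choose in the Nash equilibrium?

RxPlus's profit: π = (p_{RxPlus} − 20)(178 − 3p_{RxPlus} + p_{MedCo}).
∂π/∂p_{RxPlus} = 238 − 6p_{RxPlus} + p_{MedCo} = 0 ⇒ p_{RxPlus} = 119/3 + (1/6)p_{MedCo}.
By symmetry p_{MedCo} = p_{RxPlus}; substituting into the reaction function, (5/6)p_{RxPlus} = 119/3 and p_{RxPlus} = 47.6.

47.6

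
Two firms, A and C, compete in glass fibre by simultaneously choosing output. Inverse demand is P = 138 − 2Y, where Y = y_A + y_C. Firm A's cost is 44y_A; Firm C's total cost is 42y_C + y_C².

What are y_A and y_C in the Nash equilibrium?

18.6, 9.8

Firm A's profit: π = y_A(138 − 2(y_A + y_C)) − 44y_A.
∂π/∂y_A = 94 − 4y_A − 2y_C = 0, so y_A = 23.5 − 0.5y_C.
For C: ∂π/∂y_C = 96 − 6y_C − 2y_A = 0 ⇒ y_C = 16 − (1/3)y_A.
Solving the two reaction functions simultaneously: (1 − (−0.5)(−1/3))y_A = 23.5 − 0.5·16, so (5/6)y_A = 15.5 and y_A = 18.6.
Then y_C = 16 − (1/3)·18.6 = 9.8.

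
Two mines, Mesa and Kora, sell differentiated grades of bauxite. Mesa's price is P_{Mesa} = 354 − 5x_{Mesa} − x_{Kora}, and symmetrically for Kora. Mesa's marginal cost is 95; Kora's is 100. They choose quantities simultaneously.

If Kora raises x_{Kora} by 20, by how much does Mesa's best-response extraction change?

Mine Mesa's profit: π = x_{Mesa}(354 − 5x_{Mesa} − x_{Kora}) − 95x_{Mesa}.
∂π/∂x_{Mesa} = 259 − 10x_{Mesa} − x_{Kora} = 0 ⇒ x_{Mesa} = 25.9 − 0.1x_{Kora}.
The reaction-function slope is −0.1, so a 20-unit rise in x_{Kora} moves x_{Mesa} by −0.1 × 20 = −2. Mesa's best response falls — the actions are strategic substitutes.

-2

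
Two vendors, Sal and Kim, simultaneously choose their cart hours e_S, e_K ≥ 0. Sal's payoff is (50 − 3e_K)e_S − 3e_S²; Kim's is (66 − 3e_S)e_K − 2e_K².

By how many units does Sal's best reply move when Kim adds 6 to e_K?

-3

Expanding Sal's payoff: 50e_S − 3e_Ke_S − 3e_S².
∂π/∂e_S = 50 − 3e_K − 6e_S = 0, so e_S = 25/3 − 0.5e_K.
The reaction-function slope is −0.5, so a 6-unit rise in e_K moves e_S by −0.5 × 6 = −3. Sal's best response falls — the actions are strategic substitutes.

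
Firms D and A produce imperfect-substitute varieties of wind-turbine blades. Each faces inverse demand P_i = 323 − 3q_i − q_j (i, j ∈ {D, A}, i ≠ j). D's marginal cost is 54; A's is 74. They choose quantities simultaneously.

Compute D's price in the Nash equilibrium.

171

Firm D's profit: π = q_D(323 − 3q_D − q_A) − 54q_D.
∂π/∂q_D = 269 − 6q_D − q_A = 0 ⇒ q_D = 269/6 − (1/6)q_A.
Similarly q_A = 41.5 − (1/6)q_D.
Solving the two reaction functions simultaneously: (1 − (−1/6)(−1/6))q_D = 269/6 − (1/6)·41.5, so (35/36)q_D = 455/12 and q_D = 39.
Then q_A = 41.5 − (1/6)·39 = 35.
P_D = 323 − 3·39 − 35 = 171.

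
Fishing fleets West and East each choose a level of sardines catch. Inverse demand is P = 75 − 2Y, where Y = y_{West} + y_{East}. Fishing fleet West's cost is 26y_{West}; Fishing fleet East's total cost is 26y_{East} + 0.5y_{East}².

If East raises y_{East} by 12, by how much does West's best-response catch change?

-6

Fishing fleet West's profit: π = y_{West}(75 − 2(y_{West} + y_{East})) − 26y_{West}.
∂π/∂y_{West} = 49 − 4y_{West} − 2y_{East} = 0, so y_{West} = 12.25 − 0.5y_{East}.
The reaction-function slope is −0.5, so a 12-unit rise in y_{East} moves y_{West} by −0.5 × 12 = −6. West's best response falls — the actions are strategic substitutes.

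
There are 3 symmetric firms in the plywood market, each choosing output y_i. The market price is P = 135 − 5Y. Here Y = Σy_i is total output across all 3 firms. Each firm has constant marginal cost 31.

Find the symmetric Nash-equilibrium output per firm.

5.2

A representative firm's profit is π_i = y_i(135 − 5Y) − 31y_i, with Y = y_i + Σ_{j≠i} y_j.
First-order condition: 104 − 10y_i − 5Σ_{j≠i} y_j = 0.
With identical firms, set every y_j = y: then 104 − 10y − 10y = 0, i.e. y = 104/20 = 5.2.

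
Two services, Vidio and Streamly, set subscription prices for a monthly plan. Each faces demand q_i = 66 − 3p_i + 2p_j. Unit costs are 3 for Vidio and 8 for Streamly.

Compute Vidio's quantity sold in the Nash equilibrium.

Vidio's profit: π = (p_{Vidio} − 3)(66 − 3p_{Vidio} + 2p_{Streamly}).
∂π/∂p_{Vidio} = 75 − 6p_{Vidio} + 2p_{Streamly} = 0 ⇒ p_{Vidio} = 12.5 + (1/3)p_{Streamly}.
Similarly p_{Streamly} = 15 + (1/3)p_{Vidio}.
Plugging p_{Streamly} into Vidio's best response: p_{Vidio} = 12.5 + (1/3)(15 + (1/3)p_{Vidio}) ⇒ (8/9)p_{Vidio} = 17.5, so p_{Vidio} = 19.6875.
Then p_{Streamly} = 15 + (1/3)·19.6875 = 21.5625.
q_{Vidio} = 66 − 3·19.6875 + 2·21.5625 = 50.0625.

50.0625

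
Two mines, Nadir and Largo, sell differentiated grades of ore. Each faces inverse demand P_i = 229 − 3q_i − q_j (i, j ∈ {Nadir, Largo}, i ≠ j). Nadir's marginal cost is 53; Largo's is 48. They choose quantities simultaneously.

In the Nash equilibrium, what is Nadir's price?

Mine Nadir's profit: π = q_{Nadir}(229 − 3q_{Nadir} − q_{Largo}) − 53q_{Nadir}.
∂π/∂q_{Nadir} = 176 − 6q_{Nadir} − q_{Largo} = 0 ⇒ q_{Nadir} = 88/3 − (1/6)q_{Largo}.
Similarly q_{Largo} = 181/6 − (1/6)q_{Nadir}.
Solving the two reaction functions simultaneously: (1 − (−1/6)(−1/6))q_{Nadir} = 88/3 − (1/6)·(181/6), so (35/36)q_{Nadir} = 875/36 and q_{Nadir} = 25.
Then q_{Largo} = 181/6 − (1/6)·25 = 26.
P_{Nadir} = 229 − 3·25 − 26 = 128.

128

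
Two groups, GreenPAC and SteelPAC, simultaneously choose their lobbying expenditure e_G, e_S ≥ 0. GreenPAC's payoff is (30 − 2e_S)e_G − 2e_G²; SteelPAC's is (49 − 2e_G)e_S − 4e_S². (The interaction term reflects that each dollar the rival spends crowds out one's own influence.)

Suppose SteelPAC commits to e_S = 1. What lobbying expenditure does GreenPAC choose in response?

Expanding GreenPAC's payoff: 30e_G − 2e_Se_G − 2e_G².
∂π/∂e_G = 30 − 2e_S − 4e_G = 0, so e_G = 7.5 − 0.5e_S.
At e_S = 1: e_G = 7.5 − 0.5·1 = 7.

7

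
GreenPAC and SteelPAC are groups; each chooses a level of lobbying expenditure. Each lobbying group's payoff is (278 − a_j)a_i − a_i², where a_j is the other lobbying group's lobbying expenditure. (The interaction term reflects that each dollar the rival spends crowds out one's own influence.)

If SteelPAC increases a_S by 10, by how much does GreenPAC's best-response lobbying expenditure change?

GreenPAC's payoff is (278 − a_S)a_G − a_G².
∂π/∂a_G = 278 − a_S − 2a_G = 0, so a_G = 139 − 0.5a_S.
The reaction-function slope is −0.5, so a 10-unit rise in a_S moves a_G by −0.5 × 10 = −5. GreenPAC's best response falls — the actions are strategic substitutes.

-5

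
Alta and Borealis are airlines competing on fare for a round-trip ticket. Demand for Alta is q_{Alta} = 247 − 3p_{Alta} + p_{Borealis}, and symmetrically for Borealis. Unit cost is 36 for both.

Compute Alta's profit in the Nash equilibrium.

3675

Alta's profit: π = (p_{Alta} − 36)(247 − 3p_{Alta} + p_{Borealis}).
∂π/∂p_{Alta} = 355 − 6p_{Alta} + p_{Borealis} = 0 ⇒ p_{Alta} = 355/6 + (1/6)p_{Borealis}.
Setting p_{Alta} = p_{Borealis} in the reaction function: p_{Alta} = 355/6 + (1/6)p_{Alta}, so p_{Alta} = (355/6) / (5/6) = 71.
q_{Alta} = 247 − 3·71 + 71 = 105.
Profit = (71 − 36)·105 = 3675.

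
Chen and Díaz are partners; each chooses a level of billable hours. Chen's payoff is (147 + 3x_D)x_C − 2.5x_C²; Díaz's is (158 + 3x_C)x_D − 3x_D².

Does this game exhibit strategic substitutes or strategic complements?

Expanding Chen's payoff: 147x_C + 3x_Dx_C − 2.5x_C².
∂π/∂x_C = 147 + 3x_D − 5x_C = 0, so x_C = 29.4 + 0.6x_D.
The best-response slope dx_C/dx_D = 0.6 > 0: the reaction function is upward-sloping, so the choices are strategic complements.

strategic complements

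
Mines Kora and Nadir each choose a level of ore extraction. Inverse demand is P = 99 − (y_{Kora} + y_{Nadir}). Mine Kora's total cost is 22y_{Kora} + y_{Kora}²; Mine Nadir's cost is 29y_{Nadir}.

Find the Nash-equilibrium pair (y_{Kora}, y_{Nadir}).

Mine Kora's profit: π = y_{Kora}(99 − (y_{Kora} + y_{Nadir})) − 22y_{Kora} − y_{Kora}².
∂π/∂y_{Kora} = 77 − 4y_{Kora} − y_{Nadir} = 0, so y_{Kora} = 19.25 − 0.25y_{Nadir}.
For Nadir: ∂π/∂y_{Nadir} = 70 − 2y_{Nadir} − y_{Kora} = 0 ⇒ y_{Nadir} = 35 − 0.5y_{Kora}.
Plugging y_{Nadir} into Kora's best response: y_{Kora} = 19.25 − 0.25(35 − 0.5y_{Kora}) ⇒ 0.875y_{Kora} = 10.5, so y_{Kora} = 12.
Then y_{Nadir} = 35 − 0.5·12 = 29.

12, 29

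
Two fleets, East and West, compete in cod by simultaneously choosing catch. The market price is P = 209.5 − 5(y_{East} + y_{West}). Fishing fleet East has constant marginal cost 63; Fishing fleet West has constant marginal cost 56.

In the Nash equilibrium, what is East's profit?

Fishing fleet East's profit: π = y_{East}(209.5 − 5(y_{East} + y_{West})) − 63y_{East}.
∂π/∂y_{East} = 146.5 − 10y_{East} − 5y_{West} = 0, so y_{East} = 14.65 − 0.5y_{West}.
By the same steps for West: y_{West} = 15.35 − 0.5y_{East}.
Solving the two reaction functions simultaneously: (1 − (−0.5)(−0.5))y_{East} = 14.65 − 0.5·15.35, so 0.75y_{East} = 6.975 and y_{East} = 9.3.
Then y_{West} = 15.35 − 0.5·9.3 = 10.7.
Price P = 209.5 − 5·20 = 109.5.
East's profit: (109.5 − 63)·9.3 = 432.45.

432.45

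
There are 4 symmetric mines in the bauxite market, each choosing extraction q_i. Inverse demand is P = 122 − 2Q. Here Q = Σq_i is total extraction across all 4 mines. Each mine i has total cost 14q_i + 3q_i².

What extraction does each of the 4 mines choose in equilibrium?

A representative mine's profit is π_i = q_i(122 − 2Q) − 14q_i − 3q_i², with Q = q_i + Σ_{j≠i} q_j.
First-order condition: 108 − 10q_i − 2Σ_{j≠i} q_j = 0.
Imposing symmetry (q_j = q for all j) turns Σ_{j≠i} q_j into 3q, so 108 = 16q and q = 6.75.

6.75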